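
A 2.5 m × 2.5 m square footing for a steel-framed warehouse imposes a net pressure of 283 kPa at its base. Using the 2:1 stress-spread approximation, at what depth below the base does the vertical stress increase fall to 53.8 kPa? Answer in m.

2:1 spreading — at depth z the loaded area has grown by z in each plan dimension:
qB²/(B+z)² = Δσ_z ⇒ z = B(√(q/Δσ_z) − 1) = 2.5×(√(283/53.8) − 1) = 3.234 m

z ≈ 3.23 m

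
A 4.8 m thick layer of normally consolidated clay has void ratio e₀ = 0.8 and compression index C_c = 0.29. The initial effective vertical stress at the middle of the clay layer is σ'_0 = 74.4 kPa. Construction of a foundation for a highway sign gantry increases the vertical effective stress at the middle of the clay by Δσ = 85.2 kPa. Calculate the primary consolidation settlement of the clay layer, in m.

S_c ≈ 0.256 m

Final effective stress: σ'_f = σ'_0 + Δσ = 74.4 + 85.2 = 159.6 kPa.
Normally consolidated clay, so the full stress increment lies on the virgin compression line:
S_c = C_c·H/(1+e₀)·log₁₀(σ'_f/σ'_0) = 0.29×4.8/(1+0.8)×log₁₀(159.6/74.4)
    = 0.77333 × 0.33146 = 0.2563 m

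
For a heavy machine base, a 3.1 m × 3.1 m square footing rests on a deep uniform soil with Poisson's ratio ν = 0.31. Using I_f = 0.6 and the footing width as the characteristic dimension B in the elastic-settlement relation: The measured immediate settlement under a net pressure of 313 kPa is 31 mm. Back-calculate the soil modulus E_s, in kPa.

S_e = q·B·(1−ν²)/E_s · I_f  ⇒  E_s = q·B·(1−ν²)·I_f / S_e.
E_s = 313 × 3.1 × 0.9039 × 0.6 / 0.031 = 16980 kPa

E_s ≈ 17000 kPa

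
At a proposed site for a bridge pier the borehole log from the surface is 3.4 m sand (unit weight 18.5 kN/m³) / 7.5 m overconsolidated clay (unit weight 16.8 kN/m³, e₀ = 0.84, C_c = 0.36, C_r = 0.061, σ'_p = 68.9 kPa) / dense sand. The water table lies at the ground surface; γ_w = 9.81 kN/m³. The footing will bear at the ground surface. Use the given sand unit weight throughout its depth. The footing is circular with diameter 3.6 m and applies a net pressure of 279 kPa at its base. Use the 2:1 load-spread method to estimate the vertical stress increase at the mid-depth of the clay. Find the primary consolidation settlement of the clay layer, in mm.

Mid-depth of clay below the ground surface: z = 3.4 + 7.5/2 = 7.15 m.
Total vertical stress at mid-clay: σ_v = 18.5×3.4 + 16.8×3.75 = 125.9 kPa.
Pore pressure: u = 9.81×(7.15 − 0) = 70.142 kPa.
Initial effective stress: σ'_0 = σ_v − u = 125.9 − 70.142 = 55.758 kPa.
Stress increase at mid-clay by the 2:1 spreading method:
Δσ ≈ qD²/(D+z)² = 279×3.6²/(3.6+7.15)² = 31.289 kPa
Final effective stress: σ'_f = 55.758 + 31.289 = 87.047 kPa.
σ'_f = 87.047 > σ'_p = 68.9 kPa, so the stress path crosses the preconsolidation pressure — recompression up to σ'_p, then virgin compression beyond:
S_c = H/(1+e₀)·[C_r·log₁₀(σ'_p/σ'_0) + C_c·log₁₀(σ'_f/σ'_p)]
    = 7.5/1.84 × [0.061×log₁₀(68.9/55.758) + 0.36×log₁₀(87.047/68.9)]
    = 4.0761 × [0.0056066 + 0.036552] = 0.1718 m

S_c ≈ 172 mm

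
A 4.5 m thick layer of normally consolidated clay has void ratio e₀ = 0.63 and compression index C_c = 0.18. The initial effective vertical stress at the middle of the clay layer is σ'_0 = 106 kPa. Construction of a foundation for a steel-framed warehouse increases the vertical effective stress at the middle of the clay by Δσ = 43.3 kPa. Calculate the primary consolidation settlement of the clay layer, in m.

S_c ≈ 0.0739 m

Final effective stress: σ'_f = σ'_0 + Δσ = 106 + 43.3 = 149.3 kPa.
Normally consolidated clay, so the full stress increment lies on the virgin compression line:
S_c = C_c·H/(1+e₀)·log₁₀(σ'_f/σ'_0) = 0.18×4.5/(1+0.63)×log₁₀(149.3/106)
    = 0.49693 × 0.14875 = 0.07392 m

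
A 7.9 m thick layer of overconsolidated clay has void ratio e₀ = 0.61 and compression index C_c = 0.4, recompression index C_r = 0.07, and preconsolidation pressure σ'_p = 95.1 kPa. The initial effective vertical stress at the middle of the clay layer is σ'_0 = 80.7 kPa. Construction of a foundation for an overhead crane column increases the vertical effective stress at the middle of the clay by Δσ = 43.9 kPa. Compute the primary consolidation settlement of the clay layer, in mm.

S_c ≈ 255 mm

Final effective stress: σ'_f = 80.7 + 43.9 = 124.6 kPa.
σ'_f = 124.6 > σ'_p = 95.1 kPa, so the stress path crosses the preconsolidation pressure — recompression up to σ'_p, then virgin compression beyond:
S_c = H/(1+e₀)·[C_r·log₁₀(σ'_p/σ'_0) + C_c·log₁₀(σ'_f/σ'_p)]
    = 7.9/1.61 × [0.07×log₁₀(95.1/80.7) + 0.4×log₁₀(124.6/95.1)]
    = 4.9068 × [0.0049915 + 0.046935] = 0.2548 m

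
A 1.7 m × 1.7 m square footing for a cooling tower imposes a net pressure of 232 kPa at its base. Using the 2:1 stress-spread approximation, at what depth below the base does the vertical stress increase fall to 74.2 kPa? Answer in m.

z ≈ 1.31 m

2:1 spreading — at depth z the loaded area has grown by z in each plan dimension:
qB²/(B+z)² = Δσ_z ⇒ z = B(√(q/Δσ_z) − 1) = 1.7×(√(232/74.2) − 1) = 1.306 m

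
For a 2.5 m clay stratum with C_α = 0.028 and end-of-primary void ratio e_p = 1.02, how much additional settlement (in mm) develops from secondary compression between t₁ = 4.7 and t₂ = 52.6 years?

S_s ≈ 36.3 mm

Secondary compression: S_s = C_α·H/(1+e_p)·log₁₀(t₂/t₁)
S_s = 0.028×2.5/(1+1.02)×log₁₀(52.6/4.7)
    = 0.03465 × 1.049 = 0.03635 m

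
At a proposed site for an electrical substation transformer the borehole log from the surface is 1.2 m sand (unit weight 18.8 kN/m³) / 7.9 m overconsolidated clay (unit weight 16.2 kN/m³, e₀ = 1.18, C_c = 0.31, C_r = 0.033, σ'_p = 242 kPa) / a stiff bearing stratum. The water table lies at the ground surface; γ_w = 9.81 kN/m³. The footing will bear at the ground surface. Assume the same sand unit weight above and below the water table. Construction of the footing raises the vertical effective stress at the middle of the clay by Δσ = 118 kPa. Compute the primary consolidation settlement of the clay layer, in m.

Mid-depth of clay below the ground surface: z = 1.2 + 7.9/2 = 5.15 m.
Total vertical stress at mid-clay: σ_v = 18.8×1.2 + 16.2×3.95 = 86.55 kPa.
Pore pressure: u = 9.81×(5.15 − 0) = 50.522 kPa.
Initial effective stress: σ'_0 = σ_v − u = 86.55 − 50.522 = 36.028 kPa.
Final effective stress: σ'_f = 36.028 + 118 = 154.03 kPa.
σ'_f = 154.03 ≤ σ'_p = 242 kPa, so the clay remains overconsolidated and only the recompression index applies:
S_c = C_r·H/(1+e₀)·log₁₀(σ'_f/σ'_0) = 0.033×7.9/2.18×log₁₀(154.03/36.028)
    = 0.11959 × 0.63097 = 0.07546 m

S_c ≈ 0.0755 m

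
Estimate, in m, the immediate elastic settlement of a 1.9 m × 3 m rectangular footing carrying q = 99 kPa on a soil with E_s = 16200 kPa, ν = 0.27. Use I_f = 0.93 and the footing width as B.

Immediate (elastic) settlement: S_e = q·B·(1−ν²)/E_s · I_f.
S_e = 99 × 1.9 × (1 − 0.27²) / 16200 × 0.93
    = 99 × 1.9 × 0.9271 / 16200 × 0.93
    = 0.01001 m

S_e ≈ 0.01 m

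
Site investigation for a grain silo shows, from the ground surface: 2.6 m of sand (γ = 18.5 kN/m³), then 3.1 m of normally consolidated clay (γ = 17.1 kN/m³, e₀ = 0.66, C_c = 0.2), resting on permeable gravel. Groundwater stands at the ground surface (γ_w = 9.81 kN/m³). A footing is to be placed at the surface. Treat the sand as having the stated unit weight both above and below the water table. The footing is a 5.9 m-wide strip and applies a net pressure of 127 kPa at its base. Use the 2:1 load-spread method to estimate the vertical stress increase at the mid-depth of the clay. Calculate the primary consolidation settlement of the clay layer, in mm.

S_c ≈ 189 mm

Mid-depth of clay below the ground surface: z = 2.6 + 3.1/2 = 4.15 m.
Total vertical stress at mid-clay: σ_v = 18.5×2.6 + 17.1×1.55 = 74.605 kPa.
Pore pressure: u = 9.81×(4.15 − 0) = 40.712 kPa.
Initial effective stress: σ'_0 = σ_v − u = 74.605 − 40.712 = 33.893 kPa.
Stress increase at mid-clay by the 2:1 spreading method:
Δσ = qB/(B+z) = 127×5.9/(5.9+4.15) = 74.557 kPa
Final effective stress: σ'_f = σ'_0 + Δσ = 33.893 + 74.557 = 108.45 kPa.
Normally consolidated clay, so the full stress increment lies on the virgin compression line:
S_c = C_c·H/(1+e₀)·log₁₀(σ'_f/σ'_0) = 0.2×3.1/(1+0.66)×log₁₀(108.45/33.893)
    = 0.37349 × 0.50512 = 0.1887 m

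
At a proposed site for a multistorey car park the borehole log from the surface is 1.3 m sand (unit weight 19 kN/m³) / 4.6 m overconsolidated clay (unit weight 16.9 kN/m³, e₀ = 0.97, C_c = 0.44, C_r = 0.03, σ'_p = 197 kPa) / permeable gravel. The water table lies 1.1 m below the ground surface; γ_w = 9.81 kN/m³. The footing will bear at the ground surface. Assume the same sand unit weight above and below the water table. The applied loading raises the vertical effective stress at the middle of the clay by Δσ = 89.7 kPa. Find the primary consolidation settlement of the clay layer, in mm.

Mid-depth of clay below the ground surface: z = 1.3 + 4.6/2 = 3.6 m.
Total vertical stress at mid-clay: σ_v = 19×1.3 + 16.9×2.3 = 63.57 kPa.
Pore pressure: u = 9.81×(3.6 − 1.1) = 24.525 kPa.
Initial effective stress: σ'_0 = σ_v − u = 63.57 − 24.525 = 39.045 kPa.
Final effective stress: σ'_f = 39.045 + 89.7 = 128.75 kPa.
σ'_f = 128.75 ≤ σ'_p = 197 kPa, so the clay remains overconsolidated and only the recompression index applies:
S_c = C_r·H/(1+e₀)·log₁₀(σ'_f/σ'_0) = 0.03×4.6/1.97×log₁₀(128.75/39.045)
    = 0.07005 × 0.51818 = 0.0363 m

S_c ≈ 36.3 mm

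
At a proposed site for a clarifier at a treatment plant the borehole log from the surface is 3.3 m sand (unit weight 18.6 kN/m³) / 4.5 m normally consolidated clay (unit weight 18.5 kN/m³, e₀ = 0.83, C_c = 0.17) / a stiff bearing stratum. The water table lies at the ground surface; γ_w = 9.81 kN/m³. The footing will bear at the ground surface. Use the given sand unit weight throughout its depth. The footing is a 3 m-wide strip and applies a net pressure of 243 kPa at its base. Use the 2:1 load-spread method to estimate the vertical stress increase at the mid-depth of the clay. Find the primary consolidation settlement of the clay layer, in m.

Mid-depth of clay below the ground surface: z = 3.3 + 4.5/2 = 5.55 m.
Total vertical stress at mid-clay: σ_v = 18.6×3.3 + 18.5×2.25 = 103 kPa.
Pore pressure: u = 9.81×(5.55 − 0) = 54.446 kPa.
Initial effective stress: σ'_0 = σ_v − u = 103 − 54.446 = 48.554 kPa.
Stress increase at mid-clay by the 2:1 spreading method:
Δσ = qB/(B+z) = 243×3/(3+5.55) = 85.263 kPa
Final effective stress: σ'_f = σ'_0 + Δσ = 48.554 + 85.263 = 133.82 kPa.
Normally consolidated clay, so the full stress increment lies on the virgin compression line:
S_c = C_c·H/(1+e₀)·log₁₀(σ'_f/σ'_0) = 0.17×4.5/(1+0.83)×log₁₀(133.82/48.554)
    = 0.41803 × 0.4403 = 0.1841 m

S_c ≈ 0.184 m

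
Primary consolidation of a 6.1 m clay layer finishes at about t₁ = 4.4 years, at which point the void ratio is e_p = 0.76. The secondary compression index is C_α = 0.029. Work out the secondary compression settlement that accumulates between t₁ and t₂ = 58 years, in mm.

Secondary compression: S_s = C_α·H/(1+e_p)·log₁₀(t₂/t₁)
S_s = 0.029×6.1/(1+0.76)×log₁₀(58/4.4)
    = 0.1005 × 1.12 = 0.1126 m

S_s ≈ 113 mm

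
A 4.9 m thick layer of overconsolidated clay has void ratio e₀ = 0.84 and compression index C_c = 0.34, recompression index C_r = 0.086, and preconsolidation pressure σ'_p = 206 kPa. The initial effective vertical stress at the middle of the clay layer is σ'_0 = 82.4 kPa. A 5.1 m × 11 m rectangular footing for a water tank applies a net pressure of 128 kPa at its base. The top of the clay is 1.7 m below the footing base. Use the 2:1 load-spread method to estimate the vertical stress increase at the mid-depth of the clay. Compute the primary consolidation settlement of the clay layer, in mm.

S_c ≈ 48.1 mm

Mid-depth of clay below the footing base: z = 1.7 + 4.9/2 = 4.15 m.
Stress increase at mid-clay by the 2:1 spreading method:
Δσ = qBL/((B+z)(L+z)) = 128×5.1×11/((5.1+4.15)(11+4.15)) = 51.241 kPa
Final effective stress: σ'_f = 82.4 + 51.241 = 133.64 kPa.
σ'_f = 133.64 ≤ σ'_p = 206 kPa, so the clay remains overconsolidated and only the recompression index applies:
S_c = C_r·H/(1+e₀)·log₁₀(σ'_f/σ'_0) = 0.086×4.9/1.84×log₁₀(133.64/82.4)
    = 0.22902 × 0.21001 = 0.0481 m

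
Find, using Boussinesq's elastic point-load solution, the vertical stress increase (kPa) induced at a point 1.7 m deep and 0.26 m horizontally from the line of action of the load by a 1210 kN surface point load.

Boussinesq vertical stress below a point load on an elastic half-space:
Δσ_z = 3P/(2πz²) · [1 + (r/z)²]^(−5/2)
r/z = 0.26/1.7 = 0.15294; [1+(r/z)²]^(−5/2) = 0.94383.
Δσ_z = 3×1210/(2π×1.7²) × 0.94383 = 199.91 × 0.94383 = 188.7 kPa

Δσ_z ≈ 189 kPa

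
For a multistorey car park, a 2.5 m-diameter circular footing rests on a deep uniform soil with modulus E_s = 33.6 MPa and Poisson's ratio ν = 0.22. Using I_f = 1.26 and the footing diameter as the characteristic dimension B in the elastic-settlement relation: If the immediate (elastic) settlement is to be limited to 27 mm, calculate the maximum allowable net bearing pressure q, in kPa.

q ≈ 303 kPa

E_s = 33.6 MPa = 33600 kPa.
S_e = q·B·(1−ν²)/E_s · I_f  ⇒  q = S_e·E_s / (B·(1−ν²)·I_f).
q = 0.027 × 33600 / (2.5 × 0.9516 × 1.26) = 302.6 kPa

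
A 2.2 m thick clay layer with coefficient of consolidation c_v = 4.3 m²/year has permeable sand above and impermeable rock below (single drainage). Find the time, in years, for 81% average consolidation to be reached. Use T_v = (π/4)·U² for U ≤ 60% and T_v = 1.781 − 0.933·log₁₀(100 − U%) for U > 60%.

t ≈ 0.662 years

Drainage path length: H_d = H = 2.2 m (single drainage).
U > 60%: T_v = 1.781 − 0.933·log₁₀(100 − 81) = 0.58792.
t = T_v·H_d²/c_v = 0.58792×2.2²/4.3 = 0.6618 years.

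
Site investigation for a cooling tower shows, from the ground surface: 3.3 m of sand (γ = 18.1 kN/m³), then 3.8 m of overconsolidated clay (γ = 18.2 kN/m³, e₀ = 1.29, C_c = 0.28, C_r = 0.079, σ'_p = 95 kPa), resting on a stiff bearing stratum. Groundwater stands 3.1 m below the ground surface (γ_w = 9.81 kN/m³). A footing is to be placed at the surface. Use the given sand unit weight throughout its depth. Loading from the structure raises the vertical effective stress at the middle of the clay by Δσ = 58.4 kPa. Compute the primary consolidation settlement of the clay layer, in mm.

S_c ≈ 81 mm

Mid-depth of clay below the ground surface: z = 3.3 + 3.8/2 = 5.2 m.
Total vertical stress at mid-clay: σ_v = 18.1×3.3 + 18.2×1.9 = 94.31 kPa.
Pore pressure: u = 9.81×(5.2 − 3.1) = 20.601 kPa.
Initial effective stress: σ'_0 = σ_v − u = 94.31 − 20.601 = 73.709 kPa.
Final effective stress: σ'_f = 73.709 + 58.4 = 132.11 kPa.
σ'_f = 132.11 > σ'_p = 95 kPa, so the stress path crosses the preconsolidation pressure — recompression up to σ'_p, then virgin compression beyond:
S_c = H/(1+e₀)·[C_r·log₁₀(σ'_p/σ'_0) + C_c·log₁₀(σ'_f/σ'_p)]
    = 3.8/2.29 × [0.079×log₁₀(95/73.709) + 0.28×log₁₀(132.11/95)]
    = 1.6594 × [0.008706 + 0.040099] = 0.08099 m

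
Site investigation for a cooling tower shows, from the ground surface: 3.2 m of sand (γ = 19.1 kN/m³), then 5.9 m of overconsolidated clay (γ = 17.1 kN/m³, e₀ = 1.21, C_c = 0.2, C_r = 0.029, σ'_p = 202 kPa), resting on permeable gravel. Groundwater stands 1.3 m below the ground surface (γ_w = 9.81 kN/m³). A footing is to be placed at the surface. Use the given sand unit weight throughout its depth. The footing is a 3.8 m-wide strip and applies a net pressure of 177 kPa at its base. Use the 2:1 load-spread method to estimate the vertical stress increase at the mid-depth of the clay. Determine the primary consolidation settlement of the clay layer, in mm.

Mid-depth of clay below the ground surface: z = 3.2 + 5.9/2 = 6.15 m.
Total vertical stress at mid-clay: σ_v = 19.1×3.2 + 17.1×2.95 = 111.57 kPa.
Pore pressure: u = 9.81×(6.15 − 1.3) = 47.578 kPa.
Initial effective stress: σ'_0 = σ_v − u = 111.57 − 47.578 = 63.992 kPa.
Stress increase at mid-clay by the 2:1 spreading method:
Δσ = qB/(B+z) = 177×3.8/(3.8+6.15) = 67.598 kPa
Final effective stress: σ'_f = 63.992 + 67.598 = 131.59 kPa.
σ'_f = 131.59 ≤ σ'_p = 202 kPa, so the clay remains overconsolidated and only the recompression index applies:
S_c = C_r·H/(1+e₀)·log₁₀(σ'_f/σ'_0) = 0.029×5.9/2.21×log₁₀(131.59/63.992)
    = 0.077421 × 0.3131 = 0.02424 m

S_c ≈ 24.2 mm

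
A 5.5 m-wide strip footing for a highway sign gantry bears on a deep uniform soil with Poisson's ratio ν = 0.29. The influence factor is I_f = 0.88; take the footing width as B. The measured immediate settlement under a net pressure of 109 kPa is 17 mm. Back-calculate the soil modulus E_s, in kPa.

E_s ≈ 28400 kPa

S_e = q·B·(1−ν²)/E_s · I_f  ⇒  E_s = q·B·(1−ν²)·I_f / S_e.
E_s = 109 × 5.5 × 0.9159 × 0.88 / 0.017 = 28420 kPa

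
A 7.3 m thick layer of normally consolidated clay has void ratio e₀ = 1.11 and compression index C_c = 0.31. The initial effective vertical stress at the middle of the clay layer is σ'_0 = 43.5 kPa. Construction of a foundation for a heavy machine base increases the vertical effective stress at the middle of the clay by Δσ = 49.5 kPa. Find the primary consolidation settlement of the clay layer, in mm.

Final effective stress: σ'_f = σ'_0 + Δσ = 43.5 + 49.5 = 93 kPa.
Normally consolidated clay, so the full stress increment lies on the virgin compression line:
S_c = C_c·H/(1+e₀)·log₁₀(σ'_f/σ'_0) = 0.31×7.3/(1+1.11)×log₁₀(93/43.5)
    = 1.0725 × 0.32999 = 0.3539 m

S_c ≈ 354 mm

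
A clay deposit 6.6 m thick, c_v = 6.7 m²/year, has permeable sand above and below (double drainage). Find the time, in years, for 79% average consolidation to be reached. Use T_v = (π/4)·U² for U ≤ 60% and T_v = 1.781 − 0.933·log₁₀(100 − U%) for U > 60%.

t ≈ 0.89 years

Drainage path length: H_d = H/2 = 3.3 m (double drainage).
U > 60%: T_v = 1.781 − 0.933·log₁₀(100 − 79) = 0.54737.
t = T_v·H_d²/c_v = 0.54737×3.3²/6.7 = 0.8897 years.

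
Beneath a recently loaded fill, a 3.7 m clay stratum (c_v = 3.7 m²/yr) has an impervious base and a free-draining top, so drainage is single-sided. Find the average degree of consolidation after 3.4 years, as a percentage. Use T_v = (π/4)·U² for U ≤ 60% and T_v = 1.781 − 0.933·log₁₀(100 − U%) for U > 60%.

U ≈ 91.6 %

Drainage path length: H_d = H = 3.7 m (single drainage).
T_v = c_v·t/H_d² = 3.7×3.4/3.7² = 0.91892.
T_v = 0.91892 corresponds to the U > 60% branch:
U = 1 − 10^((1.781 − T_v)/0.933)/100 = 0.9161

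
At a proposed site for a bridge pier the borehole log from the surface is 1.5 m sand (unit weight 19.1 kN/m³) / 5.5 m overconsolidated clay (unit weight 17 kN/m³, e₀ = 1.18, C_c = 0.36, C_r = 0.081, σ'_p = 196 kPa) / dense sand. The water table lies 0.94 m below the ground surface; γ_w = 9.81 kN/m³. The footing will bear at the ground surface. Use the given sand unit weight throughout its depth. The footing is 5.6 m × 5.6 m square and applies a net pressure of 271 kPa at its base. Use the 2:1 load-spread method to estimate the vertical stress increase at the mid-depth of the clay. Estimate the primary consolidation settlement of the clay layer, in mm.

Mid-depth of clay below the ground surface: z = 1.5 + 5.5/2 = 4.25 m.
Total vertical stress at mid-clay: σ_v = 19.1×1.5 + 17×2.75 = 75.4 kPa.
Pore pressure: u = 9.81×(4.25 − 0.94) = 32.471 kPa.
Initial effective stress: σ'_0 = σ_v − u = 75.4 − 32.471 = 42.929 kPa.
Stress increase at mid-clay by the 2:1 spreading method:
Δσ = qBL/((B+z)(L+z)) = 271×5.6×5.6/((5.6+4.25)(5.6+4.25)) = 87.594 kPa
Final effective stress: σ'_f = 42.929 + 87.594 = 130.52 kPa.
σ'_f = 130.52 ≤ σ'_p = 196 kPa, so the clay remains overconsolidated and only the recompression index applies:
S_c = C_r·H/(1+e₀)·log₁₀(σ'_f/σ'_0) = 0.081×5.5/2.18×log₁₀(130.52/42.929)
    = 0.20435 × 0.48293 = 0.09869 m

S_c ≈ 98.7 mm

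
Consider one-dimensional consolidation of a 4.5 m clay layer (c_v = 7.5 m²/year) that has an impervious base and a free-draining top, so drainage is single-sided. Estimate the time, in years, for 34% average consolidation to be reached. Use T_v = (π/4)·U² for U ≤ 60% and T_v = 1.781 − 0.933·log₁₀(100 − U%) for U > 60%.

Drainage path length: H_d = H = 4.5 m (single drainage).
U ≤ 60%: T_v = (π/4)·U² = (π/4)×0.34² = 0.090792.
t = T_v·H_d²/c_v = 0.090792×4.5²/7.5 = 0.2451 years.

t ≈ 0.245 years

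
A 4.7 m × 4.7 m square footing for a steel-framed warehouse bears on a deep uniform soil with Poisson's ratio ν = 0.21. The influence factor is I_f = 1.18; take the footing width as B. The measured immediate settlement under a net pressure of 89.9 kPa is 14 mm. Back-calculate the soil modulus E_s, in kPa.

S_e = q·B·(1−ν²)/E_s · I_f  ⇒  E_s = q·B·(1−ν²)·I_f / S_e.
E_s = 89.9 × 4.7 × 0.9559 × 1.18 / 0.014 = 34040 kPa

E_s ≈ 34000 kPa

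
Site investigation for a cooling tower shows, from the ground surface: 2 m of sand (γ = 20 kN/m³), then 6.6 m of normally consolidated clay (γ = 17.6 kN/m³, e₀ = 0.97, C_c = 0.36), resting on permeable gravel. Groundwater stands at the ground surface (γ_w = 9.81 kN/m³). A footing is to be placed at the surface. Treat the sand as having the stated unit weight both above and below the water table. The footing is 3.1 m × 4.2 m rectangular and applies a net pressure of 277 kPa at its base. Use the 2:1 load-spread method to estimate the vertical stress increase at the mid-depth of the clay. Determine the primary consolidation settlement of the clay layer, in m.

Mid-depth of clay below the ground surface: z = 2 + 6.6/2 = 5.3 m.
Total vertical stress at mid-clay: σ_v = 20×2 + 17.6×3.3 = 98.08 kPa.
Pore pressure: u = 9.81×(5.3 − 0) = 51.993 kPa.
Initial effective stress: σ'_0 = σ_v − u = 98.08 − 51.993 = 46.087 kPa.
Stress increase at mid-clay by the 2:1 spreading method:
Δσ = qBL/((B+z)(L+z)) = 277×3.1×4.2/((3.1+5.3)(4.2+5.3)) = 45.195 kPa
Final effective stress: σ'_f = σ'_0 + Δσ = 46.087 + 45.195 = 91.282 kPa.
Normally consolidated clay, so the full stress increment lies on the virgin compression line:
S_c = C_c·H/(1+e₀)·log₁₀(σ'_f/σ'_0) = 0.36×6.6/(1+0.97)×log₁₀(91.282/46.087)
    = 1.2061 × 0.29681 = 0.358 m

S_c ≈ 0.358 m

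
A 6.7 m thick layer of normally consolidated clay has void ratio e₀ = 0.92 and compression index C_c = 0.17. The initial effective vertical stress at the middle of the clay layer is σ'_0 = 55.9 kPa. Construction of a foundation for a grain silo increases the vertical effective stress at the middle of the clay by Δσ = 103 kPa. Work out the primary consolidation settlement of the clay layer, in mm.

S_c ≈ 269 mm

Final effective stress: σ'_f = σ'_0 + Δσ = 55.9 + 103 = 158.9 kPa.
Normally consolidated clay, so the full stress increment lies on the virgin compression line:
S_c = C_c·H/(1+e₀)·log₁₀(σ'_f/σ'_0) = 0.17×6.7/(1+0.92)×log₁₀(158.9/55.9)
    = 0.59323 × 0.45371 = 0.2692 m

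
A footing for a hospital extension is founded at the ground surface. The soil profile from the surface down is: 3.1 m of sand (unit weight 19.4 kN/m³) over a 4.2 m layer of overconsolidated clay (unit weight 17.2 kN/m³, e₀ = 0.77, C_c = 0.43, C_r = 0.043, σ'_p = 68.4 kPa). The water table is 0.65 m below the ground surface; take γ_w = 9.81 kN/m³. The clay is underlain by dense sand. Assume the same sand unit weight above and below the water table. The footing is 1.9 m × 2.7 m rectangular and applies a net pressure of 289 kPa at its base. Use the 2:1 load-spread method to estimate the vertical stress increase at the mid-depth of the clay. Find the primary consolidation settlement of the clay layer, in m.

Mid-depth of clay below the ground surface: z = 3.1 + 4.2/2 = 5.2 m.
Total vertical stress at mid-clay: σ_v = 19.4×3.1 + 17.2×2.1 = 96.26 kPa.
Pore pressure: u = 9.81×(5.2 − 0.65) = 44.636 kPa.
Initial effective stress: σ'_0 = σ_v − u = 96.26 − 44.636 = 51.624 kPa.
Stress increase at mid-clay by the 2:1 spreading method:
Δσ = qBL/((B+z)(L+z)) = 289×1.9×2.7/((1.9+5.2)(2.7+5.2)) = 26.432 kPa
Final effective stress: σ'_f = 51.624 + 26.432 = 78.056 kPa.
σ'_f = 78.056 > σ'_p = 68.4 kPa, so the stress path crosses the preconsolidation pressure — recompression up to σ'_p, then virgin compression beyond:
S_c = H/(1+e₀)·[C_r·log₁₀(σ'_p/σ'_0) + C_c·log₁₀(σ'_f/σ'_p)]
    = 4.2/1.77 × [0.043×log₁₀(68.4/51.624) + 0.43×log₁₀(78.056/68.4)]
    = 2.3729 × [0.0052548 + 0.024661] = 0.07099 m

S_c ≈ 0.071 m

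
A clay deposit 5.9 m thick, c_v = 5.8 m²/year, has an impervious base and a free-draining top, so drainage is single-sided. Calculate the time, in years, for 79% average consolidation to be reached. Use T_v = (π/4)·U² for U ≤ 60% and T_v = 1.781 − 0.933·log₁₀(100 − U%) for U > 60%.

t ≈ 3.29 years

Drainage path length: H_d = H = 5.9 m (single drainage).
U > 60%: T_v = 1.781 − 0.933·log₁₀(100 − 79) = 0.54737.
t = T_v·H_d²/c_v = 0.54737×5.9²/5.8 = 3.285 years.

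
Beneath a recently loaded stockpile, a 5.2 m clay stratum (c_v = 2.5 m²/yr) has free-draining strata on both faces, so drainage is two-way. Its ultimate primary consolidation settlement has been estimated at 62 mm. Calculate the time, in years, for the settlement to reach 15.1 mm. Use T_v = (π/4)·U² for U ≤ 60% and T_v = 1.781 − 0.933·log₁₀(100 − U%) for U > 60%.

t ≈ 0.126 years

Drainage path length: H_d = H/2 = 2.6 m (double drainage).
U = S(t)/S_ult = 15.1/62 = 0.2435.
U ≤ 60%: T_v = (π/4)·U² = (π/4)×0.24355² = 0.046587.
t = T_v·H_d²/c_v = 0.046587×2.6²/2.5 = 0.126 years.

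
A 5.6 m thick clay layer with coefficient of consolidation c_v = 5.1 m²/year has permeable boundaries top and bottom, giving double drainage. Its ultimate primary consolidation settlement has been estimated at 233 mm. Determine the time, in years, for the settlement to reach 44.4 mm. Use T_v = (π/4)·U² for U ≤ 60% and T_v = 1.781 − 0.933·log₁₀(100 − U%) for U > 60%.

t ≈ 0.0438 years

Drainage path length: H_d = H/2 = 2.8 m (double drainage).
U = S(t)/S_ult = 44.4/233 = 0.1906.
U ≤ 60%: T_v = (π/4)·U² = (π/4)×0.19056² = 0.02852.
t = T_v·H_d²/c_v = 0.02852×2.8²/5.1 = 0.04384 years.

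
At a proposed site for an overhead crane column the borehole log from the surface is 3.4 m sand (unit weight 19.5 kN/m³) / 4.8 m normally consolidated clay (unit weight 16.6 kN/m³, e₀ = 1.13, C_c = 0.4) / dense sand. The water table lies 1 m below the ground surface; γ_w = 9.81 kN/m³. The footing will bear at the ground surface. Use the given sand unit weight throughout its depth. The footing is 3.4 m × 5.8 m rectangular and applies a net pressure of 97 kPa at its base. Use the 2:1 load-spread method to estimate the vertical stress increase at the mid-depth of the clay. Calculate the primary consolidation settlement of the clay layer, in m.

S_c ≈ 0.104 m

Mid-depth of clay below the ground surface: z = 3.4 + 4.8/2 = 5.8 m.
Total vertical stress at mid-clay: σ_v = 19.5×3.4 + 16.6×2.4 = 106.14 kPa.
Pore pressure: u = 9.81×(5.8 − 1) = 47.088 kPa.
Initial effective stress: σ'_0 = σ_v − u = 106.14 − 47.088 = 59.052 kPa.
Stress increase at mid-clay by the 2:1 spreading method:
Δσ = qBL/((B+z)(L+z)) = 97×3.4×5.8/((3.4+5.8)(5.8+5.8)) = 17.924 kPa
Final effective stress: σ'_f = σ'_0 + Δσ = 59.052 + 17.924 = 76.976 kPa.
Normally consolidated clay, so the full stress increment lies on the virgin compression line:
S_c = C_c·H/(1+e₀)·log₁₀(σ'_f/σ'_0) = 0.4×4.8/(1+1.13)×log₁₀(76.976/59.052)
    = 0.90141 × 0.11512 = 0.1038 m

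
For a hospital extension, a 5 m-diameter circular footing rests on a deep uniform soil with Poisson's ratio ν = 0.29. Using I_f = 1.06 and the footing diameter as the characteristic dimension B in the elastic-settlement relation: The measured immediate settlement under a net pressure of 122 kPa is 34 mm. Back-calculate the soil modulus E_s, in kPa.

E_s ≈ 17400 kPa

S_e = q·B·(1−ν²)/E_s · I_f  ⇒  E_s = q·B·(1−ν²)·I_f / S_e.
E_s = 122 × 5 × 0.9159 × 1.06 / 0.034 = 17420 kPa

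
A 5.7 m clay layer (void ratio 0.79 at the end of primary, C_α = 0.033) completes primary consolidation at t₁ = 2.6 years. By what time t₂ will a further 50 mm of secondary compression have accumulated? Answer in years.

t₂ ≈ 7.78 years

S_s = C_α·H/(1+e_p)·log₁₀(t₂/t₁) ⇒ log₁₀(t₂/t₁) = S_s·(1+e_p)/(C_α·H).
log₁₀(t₂/t₁) = 0.05 × (1+0.79) / (0.033×5.7) = 0.4758
t₂ = t₁ × 10^0.4758 = 2.6 × 2.991 = 7.776 years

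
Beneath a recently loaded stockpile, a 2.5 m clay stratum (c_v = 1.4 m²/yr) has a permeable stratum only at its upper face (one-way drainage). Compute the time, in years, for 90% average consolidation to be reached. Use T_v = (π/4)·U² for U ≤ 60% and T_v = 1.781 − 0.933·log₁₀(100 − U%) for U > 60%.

t ≈ 3.79 years

Drainage path length: H_d = H = 2.5 m (single drainage).
U > 60%: T_v = 1.781 − 0.933·log₁₀(100 − 90) = 0.848.
t = T_v·H_d²/c_v = 0.848×2.5²/1.4 = 3.786 years.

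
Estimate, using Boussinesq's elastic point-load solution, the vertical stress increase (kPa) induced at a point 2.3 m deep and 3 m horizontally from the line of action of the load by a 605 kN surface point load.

Δσ_z ≈ 4.55 kPa

Boussinesq vertical stress below a point load on an elastic half-space:
Δσ_z = 3P/(2πz²) · [1 + (r/z)²]^(−5/2)
r/z = 3/2.3 = 1.3043; [1+(r/z)²]^(−5/2) = 0.083379.
Δσ_z = 3×605/(2π×2.3²) × 0.083379 = 54.606 × 0.083379 = 4.553 kPa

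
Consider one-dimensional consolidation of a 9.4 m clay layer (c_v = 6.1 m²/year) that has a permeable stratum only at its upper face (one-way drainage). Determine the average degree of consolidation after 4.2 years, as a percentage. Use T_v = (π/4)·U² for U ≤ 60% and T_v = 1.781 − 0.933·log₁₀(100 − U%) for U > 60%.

U ≈ 60.4 %

Drainage path length: H_d = H = 9.4 m (single drainage).
T_v = c_v·t/H_d² = 6.1×4.2/9.4² = 0.28995.
T_v = 0.28995 corresponds to the U > 60% branch:
U = 1 − 10^((1.781 − T_v)/0.933)/100 = 0.6036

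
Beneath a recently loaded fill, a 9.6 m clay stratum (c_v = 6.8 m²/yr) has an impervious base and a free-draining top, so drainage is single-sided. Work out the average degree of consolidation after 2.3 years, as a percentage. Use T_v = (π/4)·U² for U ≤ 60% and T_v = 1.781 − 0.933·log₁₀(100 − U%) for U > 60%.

U ≈ 46.5 %

Drainage path length: H_d = H = 9.6 m (single drainage).
T_v = c_v·t/H_d² = 6.8×2.3/9.6² = 0.1697.
T_v = 0.1697 corresponds to the U ≤ 60% branch:
U = √(4T_v/π) = 0.4648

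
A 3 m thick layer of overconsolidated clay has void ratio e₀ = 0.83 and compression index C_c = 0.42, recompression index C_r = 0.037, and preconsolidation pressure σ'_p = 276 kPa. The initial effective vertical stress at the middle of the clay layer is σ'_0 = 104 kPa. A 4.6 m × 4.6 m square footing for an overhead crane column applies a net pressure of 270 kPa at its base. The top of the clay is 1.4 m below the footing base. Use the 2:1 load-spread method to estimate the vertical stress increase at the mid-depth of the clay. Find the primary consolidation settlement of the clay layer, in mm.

Mid-depth of clay below the footing base: z = 1.4 + 3/2 = 2.9 m.
Stress increase at mid-clay by the 2:1 spreading method:
Δσ = qBL/((B+z)(L+z)) = 270×4.6×4.6/((4.6+2.9)(4.6+2.9)) = 101.57 kPa
Final effective stress: σ'_f = 104 + 101.57 = 205.57 kPa.
σ'_f = 205.57 ≤ σ'_p = 276 kPa, so the clay remains overconsolidated and only the recompression index applies:
S_c = C_r·H/(1+e₀)·log₁₀(σ'_f/σ'_0) = 0.037×3/1.83×log₁₀(205.57/104)
    = 0.060654 × 0.29593 = 0.01795 m

S_c ≈ 17.9 mm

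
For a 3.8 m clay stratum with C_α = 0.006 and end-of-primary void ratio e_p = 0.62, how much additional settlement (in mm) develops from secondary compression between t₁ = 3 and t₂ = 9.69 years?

Secondary compression: S_s = C_α·H/(1+e_p)·log₁₀(t₂/t₁)
S_s = 0.006×3.8/(1+0.62)×log₁₀(9.69/3)
    = 0.01407 × 0.5092 = 0.007167 m

S_s ≈ 7.17 mm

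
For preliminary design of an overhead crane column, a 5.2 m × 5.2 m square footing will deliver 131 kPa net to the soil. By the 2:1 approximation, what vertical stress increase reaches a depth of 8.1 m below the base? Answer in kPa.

By the 2:1 method the load spreads at 1 horizontal : 2 vertical, so at depth z the loaded area has grown by z in each plan dimension:
Δσ = qBL/((B+z)(L+z)) = 131×5.2×5.2/((5.2+8.1)(5.2+8.1)) = 20.025 kPa

Δσ_z ≈ 20 kPa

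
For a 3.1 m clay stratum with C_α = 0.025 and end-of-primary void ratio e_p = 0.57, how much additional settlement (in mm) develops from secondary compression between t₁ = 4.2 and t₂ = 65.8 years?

S_s ≈ 59 mm

Secondary compression: S_s = C_α·H/(1+e_p)·log₁₀(t₂/t₁)
S_s = 0.025×3.1/(1+0.57)×log₁₀(65.8/4.2)
    = 0.04936 × 1.195 = 0.05899 m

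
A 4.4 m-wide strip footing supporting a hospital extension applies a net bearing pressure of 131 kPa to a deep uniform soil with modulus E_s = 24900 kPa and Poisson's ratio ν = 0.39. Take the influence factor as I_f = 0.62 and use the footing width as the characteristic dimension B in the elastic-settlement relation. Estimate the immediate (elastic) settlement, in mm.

Immediate (elastic) settlement: S_e = q·B·(1−ν²)/E_s · I_f.
S_e = 131 × 4.4 × (1 − 0.39²) / 24900 × 0.62
    = 131 × 4.4 × 0.8479 / 24900 × 0.62
    = 0.01217 m = 12.17 mm

S_e ≈ 12.2 mm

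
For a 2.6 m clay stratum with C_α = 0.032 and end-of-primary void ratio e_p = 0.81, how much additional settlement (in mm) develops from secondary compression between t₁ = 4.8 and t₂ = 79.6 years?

Secondary compression: S_s = C_α·H/(1+e_p)·log₁₀(t₂/t₁)
S_s = 0.032×2.6/(1+0.81)×log₁₀(79.6/4.8)
    = 0.04597 × 1.22 = 0.05606 m

S_s ≈ 56.1 mm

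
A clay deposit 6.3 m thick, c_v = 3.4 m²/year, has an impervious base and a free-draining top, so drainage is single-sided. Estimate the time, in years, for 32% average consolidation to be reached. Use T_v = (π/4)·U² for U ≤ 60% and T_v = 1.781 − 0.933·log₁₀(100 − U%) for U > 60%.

t ≈ 0.939 years

Drainage path length: H_d = H = 6.3 m (single drainage).
U ≤ 60%: T_v = (π/4)·U² = (π/4)×0.32² = 0.080425.
t = T_v·H_d²/c_v = 0.080425×6.3²/3.4 = 0.9388 years.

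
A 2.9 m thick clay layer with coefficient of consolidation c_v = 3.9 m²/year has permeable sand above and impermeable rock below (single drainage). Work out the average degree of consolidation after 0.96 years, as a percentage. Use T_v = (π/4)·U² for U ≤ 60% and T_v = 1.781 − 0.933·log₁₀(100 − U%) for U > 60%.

Drainage path length: H_d = H = 2.9 m (single drainage).
T_v = c_v·t/H_d² = 3.9×0.96/2.9² = 0.44518.
T_v = 0.44518 corresponds to the U > 60% branch:
U = 1 − 10^((1.781 − T_v)/0.933)/100 = 0.7298

U ≈ 73 %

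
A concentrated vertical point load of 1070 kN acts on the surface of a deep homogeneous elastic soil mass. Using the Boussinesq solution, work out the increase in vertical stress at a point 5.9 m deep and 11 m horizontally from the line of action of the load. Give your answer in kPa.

Δσ_z ≈ 0.346 kPa

Boussinesq vertical stress below a point load on an elastic half-space:
Δσ_z = 3P/(2πz²) · [1 + (r/z)²]^(−5/2)
r/z = 11/5.9 = 1.8644; [1+(r/z)²]^(−5/2) = 0.023592.
Δσ_z = 3×1070/(2π×5.9²) × 0.023592 = 14.676 × 0.023592 = 0.3462 kPa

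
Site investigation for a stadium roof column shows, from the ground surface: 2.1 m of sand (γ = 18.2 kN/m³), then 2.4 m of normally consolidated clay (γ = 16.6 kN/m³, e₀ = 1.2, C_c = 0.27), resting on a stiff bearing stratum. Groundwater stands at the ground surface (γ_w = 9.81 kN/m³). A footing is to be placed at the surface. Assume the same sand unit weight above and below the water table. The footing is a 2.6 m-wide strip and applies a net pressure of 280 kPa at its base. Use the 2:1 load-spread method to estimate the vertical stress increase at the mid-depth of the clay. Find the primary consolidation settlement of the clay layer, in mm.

S_c ≈ 225 mm

Mid-depth of clay below the ground surface: z = 2.1 + 2.4/2 = 3.3 m.
Total vertical stress at mid-clay: σ_v = 18.2×2.1 + 16.6×1.2 = 58.14 kPa.
Pore pressure: u = 9.81×(3.3 − 0) = 32.373 kPa.
Initial effective stress: σ'_0 = σ_v − u = 58.14 − 32.373 = 25.767 kPa.
Stress increase at mid-clay by the 2:1 spreading method:
Δσ = qB/(B+z) = 280×2.6/(2.6+3.3) = 123.39 kPa
Final effective stress: σ'_f = σ'_0 + Δσ = 25.767 + 123.39 = 149.16 kPa.
Normally consolidated clay, so the full stress increment lies on the virgin compression line:
S_c = C_c·H/(1+e₀)·log₁₀(σ'_f/σ'_0) = 0.27×2.4/(1+1.2)×log₁₀(149.16/25.767)
    = 0.29455 × 0.76259 = 0.2246 m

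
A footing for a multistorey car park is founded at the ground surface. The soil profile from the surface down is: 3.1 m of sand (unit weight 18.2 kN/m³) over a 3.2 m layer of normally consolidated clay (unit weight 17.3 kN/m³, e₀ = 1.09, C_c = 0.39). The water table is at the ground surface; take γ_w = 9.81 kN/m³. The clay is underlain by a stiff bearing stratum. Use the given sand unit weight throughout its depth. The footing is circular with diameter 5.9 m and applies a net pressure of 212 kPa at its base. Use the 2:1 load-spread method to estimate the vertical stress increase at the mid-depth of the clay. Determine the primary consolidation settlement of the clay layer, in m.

Mid-depth of clay below the ground surface: z = 3.1 + 3.2/2 = 4.7 m.
Total vertical stress at mid-clay: σ_v = 18.2×3.1 + 17.3×1.6 = 84.1 kPa.
Pore pressure: u = 9.81×(4.7 − 0) = 46.107 kPa.
Initial effective stress: σ'_0 = σ_v − u = 84.1 − 46.107 = 37.993 kPa.
Stress increase at mid-clay by the 2:1 spreading method:
Δσ ≈ qD²/(D+z)² = 212×5.9²/(5.9+4.7)² = 65.679 kPa
Final effective stress: σ'_f = σ'_0 + Δσ = 37.993 + 65.679 = 103.67 kPa.
Normally consolidated clay, so the full stress increment lies on the virgin compression line:
S_c = C_c·H/(1+e₀)·log₁₀(σ'_f/σ'_0) = 0.39×3.2/(1+1.09)×log₁₀(103.67/37.993)
    = 0.59713 × 0.43595 = 0.2603 m

S_c ≈ 0.26 m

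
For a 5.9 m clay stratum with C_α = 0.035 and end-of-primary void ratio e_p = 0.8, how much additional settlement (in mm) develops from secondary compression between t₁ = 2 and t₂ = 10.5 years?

S_s ≈ 82.6 mm

Secondary compression: S_s = C_α·H/(1+e_p)·log₁₀(t₂/t₁)
S_s = 0.035×5.9/(1+0.8)×log₁₀(10.5/2)
    = 0.1147 × 0.7202 = 0.08262 m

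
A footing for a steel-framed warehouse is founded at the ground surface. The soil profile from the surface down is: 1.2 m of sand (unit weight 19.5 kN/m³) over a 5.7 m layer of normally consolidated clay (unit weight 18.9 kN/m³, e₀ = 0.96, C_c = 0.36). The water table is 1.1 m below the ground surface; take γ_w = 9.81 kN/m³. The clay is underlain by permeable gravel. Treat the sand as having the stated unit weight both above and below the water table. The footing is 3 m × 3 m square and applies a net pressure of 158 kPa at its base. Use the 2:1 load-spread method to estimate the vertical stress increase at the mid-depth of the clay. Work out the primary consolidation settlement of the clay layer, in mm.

Mid-depth of clay below the ground surface: z = 1.2 + 5.7/2 = 4.05 m.
Total vertical stress at mid-clay: σ_v = 19.5×1.2 + 18.9×2.85 = 77.265 kPa.
Pore pressure: u = 9.81×(4.05 − 1.1) = 28.94 kPa.
Initial effective stress: σ'_0 = σ_v − u = 77.265 − 28.94 = 48.325 kPa.
Stress increase at mid-clay by the 2:1 spreading method:
Δσ = qBL/((B+z)(L+z)) = 158×3×3/((3+4.05)(3+4.05)) = 28.61 kPa
Final effective stress: σ'_f = σ'_0 + Δσ = 48.325 + 28.61 = 76.935 kPa.
Normally consolidated clay, so the full stress increment lies on the virgin compression line:
S_c = C_c·H/(1+e₀)·log₁₀(σ'_f/σ'_0) = 0.36×5.7/(1+0.96)×log₁₀(76.935/48.325)
    = 1.0469 × 0.20195 = 0.2114 m

S_c ≈ 211 mm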